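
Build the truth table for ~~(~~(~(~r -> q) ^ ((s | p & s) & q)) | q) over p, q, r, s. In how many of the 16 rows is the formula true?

p | q | r | s | φ
- | - | - | - | -
0 | 0 | 0 | 0 | 1
0 | 0 | 0 | 1 | 1
0 | 0 | 1 | 0 | 0
0 | 0 | 1 | 1 | 0
0 | 1 | 0 | 0 | 1
0 | 1 | 0 | 1 | 1
0 | 1 | 1 | 0 | 1
0 | 1 | 1 | 1 | 1
1 | 0 | 0 | 0 | 1
1 | 0 | 0 | 1 | 1
1 | 0 | 1 | 0 | 0
1 | 0 | 1 | 1 | 0
1 | 1 | 0 | 0 | 1
1 | 1 | 0 | 1 | 1
1 | 1 | 1 | 0 | 1
1 | 1 | 1 | 1 | 1
The formula is true on 12 of the 16 rows.

12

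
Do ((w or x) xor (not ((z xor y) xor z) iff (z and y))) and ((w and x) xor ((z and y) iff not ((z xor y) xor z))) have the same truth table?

  x      y      z      w    |    φ      ψ  
 True   True   True   True  |   True   True
 True   True   True  False  |   True  False
 True   True  False   True  |  False  False
 True   True  False  False  |  False   True
 True  False   True   True  |   True   True
 True  False   True  False  |   True  False
 True  False  False   True  |   True   True
 True  False  False  False  |   True  False
False   True   True   True  |   True  False
False   True   True  False  |  False  False
False   True  False   True  |  False   True
False   True  False  False  |   True   True
False  False   True   True  |   True  False
False  False   True  False  |  False  False
False  False  False   True  |   True  False
False  False  False  False  |  False  False
The columns differ at x=True, y=True, z=True, w=False (φ=True, ψ=False), so they are not equivalent.

not equivalent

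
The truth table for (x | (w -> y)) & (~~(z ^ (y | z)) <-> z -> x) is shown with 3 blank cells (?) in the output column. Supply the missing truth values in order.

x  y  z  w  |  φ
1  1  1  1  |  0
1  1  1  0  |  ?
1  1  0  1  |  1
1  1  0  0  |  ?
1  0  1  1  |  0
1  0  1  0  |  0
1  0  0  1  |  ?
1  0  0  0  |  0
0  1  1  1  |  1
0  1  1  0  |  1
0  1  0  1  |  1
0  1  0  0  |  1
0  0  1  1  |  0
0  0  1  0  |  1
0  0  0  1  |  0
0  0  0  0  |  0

Row x=1, y=1, z=1, w=0: (x | (w -> y)) = 1, (~~(z ^ (y | z)) <-> z -> x) = 0, so the formula = 0.
Row x=1, y=1, z=0, w=0: (x | (w -> y)) = 1, (~~(z ^ (y | z)) <-> z -> x) = 1, so the formula = 1.
Row x=1, y=0, z=0, w=1: (x | (w -> y)) = 1, (~~(z ^ (y | z)) <-> z -> x) = 0, so the formula = 0.

0, 1, 0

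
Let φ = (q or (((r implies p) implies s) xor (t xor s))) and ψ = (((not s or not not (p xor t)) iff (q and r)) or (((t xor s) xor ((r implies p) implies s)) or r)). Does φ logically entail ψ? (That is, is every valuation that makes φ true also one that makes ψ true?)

p | q | r | s | t || φ | ψ
F | F | F | F | F || F | F
F | F | F | F | T || T | T
F | F | F | T | F || F | T
F | F | F | T | T || T | T
F | F | T | F | F || T | T
F | F | T | F | T || F | T
F | F | T | T | F || F | T
F | F | T | T | T || T | T
F | T | F | F | F || T | F
F | T | F | F | T || T | T
F | T | F | T | F || T | T
F | T | F | T | T || T | T
F | T | T | F | F || T | T
F | T | T | F | T || T | T
F | T | T | T | F || T | T
F | T | T | T | T || T | T
T | F | F | F | F || F | F
T | F | F | F | T || T | T
T | F | F | T | F || F | F
T | F | F | T | T || T | T
T | F | T | F | F || F | T
T | F | T | F | T || T | T
T | F | T | T | F || F | T
T | F | T | T | T || T | T
T | T | F | F | F || T | F
T | T | F | F | T || T | T
T | T | F | T | F || T | F
T | T | F | T | T || T | T
T | T | T | F | F || T | T
T | T | T | F | T || T | T
T | T | T | T | F || T | T
T | T | T | T | T || T | T
At p=F, q=T, r=F, s=F, t=F we have φ true but ψ false, so φ does not entail ψ.

no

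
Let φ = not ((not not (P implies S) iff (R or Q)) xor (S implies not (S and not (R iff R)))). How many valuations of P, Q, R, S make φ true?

10

P  Q  R  S  |  φ
T  T  T  T  |  T
T  T  T  F  |  F
T  T  F  T  |  T
T  T  F  F  |  F
T  F  T  T  |  T
T  F  T  F  |  F
T  F  F  T  |  F
T  F  F  F  |  T
F  T  T  T  |  T
F  T  T  F  |  T
F  T  F  T  |  T
F  T  F  F  |  T
F  F  T  T  |  T
F  F  T  F  |  T
F  F  F  T  |  F
F  F  F  F  |  F
The formula is true on 10 of the 16 rows.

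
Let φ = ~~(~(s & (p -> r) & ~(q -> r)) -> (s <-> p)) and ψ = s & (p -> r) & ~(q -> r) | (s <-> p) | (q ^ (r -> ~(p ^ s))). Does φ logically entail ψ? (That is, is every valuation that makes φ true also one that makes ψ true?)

p | q | r | s | φ | ψ
- | - | - | - | - | -
F | F | F | F | T | T
F | F | F | T | F | T
F | F | T | F | T | T
F | F | T | T | F | F
F | T | F | F | T | T
F | T | F | T | T | T
F | T | T | F | T | T
F | T | T | T | F | T
T | F | F | F | F | T
T | F | F | T | T | T
T | F | T | F | F | F
T | F | T | T | T | T
T | T | F | F | F | F
T | T | F | T | T | T
T | T | T | F | F | T
T | T | T | T | T | T
In every row where φ is true, ψ is also true, so φ ⊨ ψ.

yes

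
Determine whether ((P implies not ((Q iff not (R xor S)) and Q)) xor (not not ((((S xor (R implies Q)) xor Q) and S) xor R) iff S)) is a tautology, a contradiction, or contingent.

contingent

P | Q | R | S | (R xor S) | not (R xor S) | (Q iff not (R xor S)) | (R implies Q) | (S xor (R implies Q)) | φ
- | - | - | - | --------- | ------------- | --------------------- | ------------- | --------------------- | -
0 | 0 | 0 | 0 |     0     |       1       |           0           |       1       |           1           | 0
0 | 0 | 0 | 1 |     1     |       0       |           1           |       1       |           0           | 1
0 | 0 | 1 | 0 |     1     |       0       |           1           |       0       |           0           | 1
0 | 0 | 1 | 1 |     0     |       1       |           0           |       0       |           1           | 1
0 | 1 | 0 | 0 |     0     |       1       |           1           |       1       |           1           | 0
0 | 1 | 0 | 1 |     1     |       0       |           0           |       1       |           0           | 0
0 | 1 | 1 | 0 |     1     |       0       |           0           |       1       |           1           | 1
0 | 1 | 1 | 1 |     0     |       1       |           1           |       1       |           0           | 1
1 | 0 | 0 | 0 |     0     |       1       |           0           |       1       |           1           | 0
1 | 0 | 0 | 1 |     1     |       0       |           1           |       1       |           0           | 1
1 | 0 | 1 | 0 |     1     |       0       |           1           |       0       |           0           | 1
1 | 0 | 1 | 1 |     0     |       1       |           0           |       0       |           1           | 1
1 | 1 | 0 | 0 |     0     |       1       |           1           |       1       |           1           | 1
1 | 1 | 0 | 1 |     1     |       0       |           0           |       1       |           0           | 0
1 | 1 | 1 | 0 |     1     |       0       |           0           |       1       |           1           | 1
1 | 1 | 1 | 1 |     0     |       1       |           1           |       1       |           0           | 0
10 of 16 rows are 1, so the formula is contingent.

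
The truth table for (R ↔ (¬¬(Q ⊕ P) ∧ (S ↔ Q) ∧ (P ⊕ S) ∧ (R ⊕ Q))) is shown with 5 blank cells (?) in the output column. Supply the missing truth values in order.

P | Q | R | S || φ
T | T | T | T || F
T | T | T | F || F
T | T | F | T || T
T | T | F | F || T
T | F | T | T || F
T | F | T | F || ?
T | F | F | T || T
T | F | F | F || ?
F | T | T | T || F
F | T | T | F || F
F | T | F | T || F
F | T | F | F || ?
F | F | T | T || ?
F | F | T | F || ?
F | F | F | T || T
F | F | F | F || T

Row P=T, Q=F, R=T, S=F: (¬¬(Q ⊕ P) ∧ (S ↔ Q) ∧ (P ⊕ S) ∧ (R ⊕ Q)) = T, so the formula = T.
Row P=T, Q=F, R=F, S=F: (¬¬(Q ⊕ P) ∧ (S ↔ Q) ∧ (P ⊕ S) ∧ (R ⊕ Q)) = F, so the formula = T.
Row P=F, Q=T, R=F, S=F: (¬¬(Q ⊕ P) ∧ (S ↔ Q) ∧ (P ⊕ S) ∧ (R ⊕ Q)) = F, so the formula = T.
Row P=F, Q=F, R=T, S=T: (¬¬(Q ⊕ P) ∧ (S ↔ Q) ∧ (P ⊕ S) ∧ (R ⊕ Q)) = F, so the formula = F.
Row P=F, Q=F, R=T, S=F: (¬¬(Q ⊕ P) ∧ (S ↔ Q) ∧ (P ⊕ S) ∧ (R ⊕ Q)) = F, so the formula = F.

T, T, T, F, F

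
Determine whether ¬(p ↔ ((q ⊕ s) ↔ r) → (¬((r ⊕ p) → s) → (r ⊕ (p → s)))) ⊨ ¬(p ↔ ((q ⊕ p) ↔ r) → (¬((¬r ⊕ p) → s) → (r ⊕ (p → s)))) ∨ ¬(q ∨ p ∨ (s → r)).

p | q | r | s | φ | ψ
- | - | - | - | - | -
1 | 1 | 1 | 1 | 0 | 0
1 | 1 | 1 | 0 | 0 | 0
1 | 1 | 0 | 1 | 0 | 0
1 | 1 | 0 | 0 | 0 | 0
1 | 0 | 1 | 1 | 0 | 0
1 | 0 | 1 | 0 | 0 | 0
1 | 0 | 0 | 1 | 0 | 0
1 | 0 | 0 | 0 | 1 | 0
0 | 1 | 1 | 1 | 1 | 1
0 | 1 | 1 | 0 | 0 | 1
0 | 1 | 0 | 1 | 1 | 1
0 | 1 | 0 | 0 | 1 | 1
0 | 0 | 1 | 1 | 1 | 1
0 | 0 | 1 | 0 | 1 | 1
0 | 0 | 0 | 1 | 1 | 1
0 | 0 | 0 | 0 | 1 | 1
At p=1, q=0, r=0, s=0 we have φ true but ψ false, so φ does not entail ψ.

no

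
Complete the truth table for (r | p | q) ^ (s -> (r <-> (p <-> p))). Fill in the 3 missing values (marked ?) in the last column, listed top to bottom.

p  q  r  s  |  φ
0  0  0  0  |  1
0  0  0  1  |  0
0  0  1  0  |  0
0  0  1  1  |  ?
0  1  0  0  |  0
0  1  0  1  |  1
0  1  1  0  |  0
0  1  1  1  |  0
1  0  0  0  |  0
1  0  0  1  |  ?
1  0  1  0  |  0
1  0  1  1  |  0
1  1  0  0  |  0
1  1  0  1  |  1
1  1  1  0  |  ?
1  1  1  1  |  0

0, 1, 0

Row p=0, q=0, r=1, s=1: (r | p | q) = 1, (s -> (r <-> (p <-> p))) = 1, so the formula = 0.
Row p=1, q=0, r=0, s=1: (r | p | q) = 1, (s -> (r <-> (p <-> p))) = 0, so the formula = 1.
Row p=1, q=1, r=1, s=0: (r | p | q) = 1, (s -> (r <-> (p <-> p))) = 1, so the formula = 0.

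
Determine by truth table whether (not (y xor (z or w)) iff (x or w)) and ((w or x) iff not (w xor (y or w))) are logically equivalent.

not equivalent

x  y  z  w  |  φ  ψ
T  T  T  T  |  T  T
T  T  T  F  |  T  F
T  T  F  T  |  T  T
T  T  F  F  |  F  F
T  F  T  T  |  F  T
T  F  T  F  |  F  T
T  F  F  T  |  F  T
T  F  F  F  |  T  T
F  T  T  T  |  T  T
F  T  T  F  |  F  T
F  T  F  T  |  T  T
F  T  F  F  |  T  T
F  F  T  T  |  F  T
F  F  T  F  |  T  F
F  F  F  T  |  F  T
F  F  F  F  |  F  F
The columns differ at x=T, y=T, z=T, w=F (φ=T, ψ=F), so they are not equivalent.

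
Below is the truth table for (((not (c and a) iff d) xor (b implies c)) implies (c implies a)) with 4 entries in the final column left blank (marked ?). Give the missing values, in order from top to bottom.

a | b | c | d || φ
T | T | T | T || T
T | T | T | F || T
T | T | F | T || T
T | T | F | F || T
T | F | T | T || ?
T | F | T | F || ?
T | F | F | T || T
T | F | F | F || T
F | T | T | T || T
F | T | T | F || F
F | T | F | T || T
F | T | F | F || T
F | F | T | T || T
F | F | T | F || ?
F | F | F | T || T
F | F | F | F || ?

T, T, F, T

Row a=T, b=F, c=T, d=T: ((not (c and a) iff d) xor (b implies c)) = T, (c implies a) = T, so the formula = T.
Row a=T, b=F, c=T, d=F: ((not (c and a) iff d) xor (b implies c)) = F, (c implies a) = T, so the formula = T.
Row a=F, b=F, c=T, d=F: ((not (c and a) iff d) xor (b implies c)) = T, (c implies a) = F, so the formula = F.
Row a=F, b=F, c=F, d=F: ((not (c and a) iff d) xor (b implies c)) = T, (c implies a) = T, so the formula = T.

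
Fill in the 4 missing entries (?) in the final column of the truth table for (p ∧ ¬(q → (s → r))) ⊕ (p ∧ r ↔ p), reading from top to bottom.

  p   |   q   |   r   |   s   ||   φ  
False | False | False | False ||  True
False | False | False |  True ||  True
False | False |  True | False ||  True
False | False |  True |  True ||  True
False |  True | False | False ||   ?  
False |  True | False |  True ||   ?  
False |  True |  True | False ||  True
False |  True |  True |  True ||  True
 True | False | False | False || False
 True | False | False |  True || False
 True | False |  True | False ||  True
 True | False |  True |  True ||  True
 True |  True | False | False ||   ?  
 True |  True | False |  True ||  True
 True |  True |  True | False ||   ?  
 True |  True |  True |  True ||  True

True, True, False, True

Row p=False, q=True, r=False, s=False: (p ∧ ¬(q → (s → r))) = False, (p ∧ r ↔ p) = True, so the formula = True.
Row p=False, q=True, r=False, s=True: (p ∧ ¬(q → (s → r))) = False, (p ∧ r ↔ p) = True, so the formula = True.
Row p=True, q=True, r=False, s=False: (p ∧ ¬(q → (s → r))) = False, (p ∧ r ↔ p) = False, so the formula = False.
Row p=True, q=True, r=True, s=False: (p ∧ ¬(q → (s → r))) = False, (p ∧ r ↔ p) = True, so the formula = True.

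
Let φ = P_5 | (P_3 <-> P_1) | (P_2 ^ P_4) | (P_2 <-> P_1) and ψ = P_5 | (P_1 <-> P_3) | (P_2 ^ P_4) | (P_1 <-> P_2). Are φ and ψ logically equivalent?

equivalent

P_1 | P_2 | P_3 | P_4 | P_5 | φ | ψ
--- | --- | --- | --- | --- | - | -
 1  |  1  |  1  |  1  |  1  | 1 | 1
 1  |  1  |  1  |  1  |  0  | 1 | 1
 1  |  1  |  1  |  0  |  1  | 1 | 1
 1  |  1  |  1  |  0  |  0  | 1 | 1
 1  |  1  |  0  |  1  |  1  | 1 | 1
 1  |  1  |  0  |  1  |  0  | 1 | 1
 1  |  1  |  0  |  0  |  1  | 1 | 1
 1  |  1  |  0  |  0  |  0  | 1 | 1
 1  |  0  |  1  |  1  |  1  | 1 | 1
 1  |  0  |  1  |  1  |  0  | 1 | 1
 1  |  0  |  1  |  0  |  1  | 1 | 1
 1  |  0  |  1  |  0  |  0  | 1 | 1
 1  |  0  |  0  |  1  |  1  | 1 | 1
 1  |  0  |  0  |  1  |  0  | 1 | 1
 1  |  0  |  0  |  0  |  1  | 1 | 1
 1  |  0  |  0  |  0  |  0  | 0 | 0
 0  |  1  |  1  |  1  |  1  | 1 | 1
 0  |  1  |  1  |  1  |  0  | 0 | 0
 0  |  1  |  1  |  0  |  1  | 1 | 1
 0  |  1  |  1  |  0  |  0  | 1 | 1
 0  |  1  |  0  |  1  |  1  | 1 | 1
 0  |  1  |  0  |  1  |  0  | 1 | 1
 0  |  1  |  0  |  0  |  1  | 1 | 1
 0  |  1  |  0  |  0  |  0  | 1 | 1
 0  |  0  |  1  |  1  |  1  | 1 | 1
 0  |  0  |  1  |  1  |  0  | 1 | 1
 0  |  0  |  1  |  0  |  1  | 1 | 1
 0  |  0  |  1  |  0  |  0  | 1 | 1
 0  |  0  |  0  |  1  |  1  | 1 | 1
 0  |  0  |  0  |  1  |  0  | 1 | 1
 0  |  0  |  0  |  0  |  1  | 1 | 1
 0  |  0  |  0  |  0  |  0  | 1 | 1
The columns for φ and ψ agree on every row, so they are logically equivalent.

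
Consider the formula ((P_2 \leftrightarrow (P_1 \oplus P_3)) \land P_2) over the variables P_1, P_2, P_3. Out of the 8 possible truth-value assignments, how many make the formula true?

2

P_1 | P_2 | P_3 | (P_1 \oplus P_3) | φ
--- | --- | --- | ---------------- | -
 F  |  F  |  F  |        F         | F
 F  |  F  |  T  |        T         | F
 F  |  T  |  F  |        F         | F
 F  |  T  |  T  |        T         | T
 T  |  F  |  F  |        T         | F
 T  |  F  |  T  |        F         | F
 T  |  T  |  F  |        T         | T
 T  |  T  |  T  |        F         | F
The formula is true on 2 of the 8 rows.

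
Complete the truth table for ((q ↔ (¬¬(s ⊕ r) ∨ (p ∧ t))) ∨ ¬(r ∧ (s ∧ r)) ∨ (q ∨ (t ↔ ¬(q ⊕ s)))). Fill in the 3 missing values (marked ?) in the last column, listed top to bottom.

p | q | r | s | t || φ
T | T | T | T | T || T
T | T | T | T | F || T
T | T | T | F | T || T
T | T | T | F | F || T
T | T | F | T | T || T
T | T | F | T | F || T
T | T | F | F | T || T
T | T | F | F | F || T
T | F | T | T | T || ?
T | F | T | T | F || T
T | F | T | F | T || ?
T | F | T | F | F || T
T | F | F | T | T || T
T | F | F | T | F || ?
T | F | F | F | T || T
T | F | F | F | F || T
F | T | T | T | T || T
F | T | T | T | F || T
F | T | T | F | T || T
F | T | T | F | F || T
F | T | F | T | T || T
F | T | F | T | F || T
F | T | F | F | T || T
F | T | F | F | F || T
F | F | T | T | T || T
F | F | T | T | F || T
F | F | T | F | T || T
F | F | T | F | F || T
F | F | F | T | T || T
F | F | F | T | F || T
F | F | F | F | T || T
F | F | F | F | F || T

F, T, T

Row p=T, q=F, r=T, s=T, t=T: (q ↔ (¬¬(s ⊕ r) ∨ (p ∧ t))) = F, ¬(r ∧ (s ∧ r)) = F, (q ∨ (t ↔ ¬(q ⊕ s))) = F, so the formula = F.
Row p=T, q=F, r=T, s=F, t=T: (q ↔ (¬¬(s ⊕ r) ∨ (p ∧ t))) = F, ¬(r ∧ (s ∧ r)) = T, (q ∨ (t ↔ ¬(q ⊕ s))) = T, so the formula = T.
Row p=T, q=F, r=F, s=T, t=F: (q ↔ (¬¬(s ⊕ r) ∨ (p ∧ t))) = F, ¬(r ∧ (s ∧ r)) = T, (q ∨ (t ↔ ¬(q ⊕ s))) = T, so the formula = T.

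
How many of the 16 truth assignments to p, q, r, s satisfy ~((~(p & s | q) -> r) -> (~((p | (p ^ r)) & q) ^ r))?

  p   |   q   |   r   |   s   ||   φ  
 True |  True |  True |  True || False
 True |  True |  True | False || False
 True |  True | False |  True ||  True
 True |  True | False | False ||  True
 True | False |  True |  True ||  True
 True | False |  True | False ||  True
 True | False | False |  True || False
 True | False | False | False || False
False |  True |  True |  True || False
False |  True |  True | False || False
False |  True | False |  True || False
False |  True | False | False || False
False | False |  True |  True ||  True
False | False |  True | False ||  True
False | False | False |  True || False
False | False | False | False || False
The formula is true on 6 of the 16 rows.

6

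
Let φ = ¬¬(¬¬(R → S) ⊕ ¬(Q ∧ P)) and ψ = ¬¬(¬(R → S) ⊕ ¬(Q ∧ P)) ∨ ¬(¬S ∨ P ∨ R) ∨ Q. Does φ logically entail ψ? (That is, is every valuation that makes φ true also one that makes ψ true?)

no

P | Q | R | S || φ | ψ
1 | 1 | 1 | 1 || 1 | 1
1 | 1 | 1 | 0 || 0 | 1
1 | 1 | 0 | 1 || 1 | 1
1 | 1 | 0 | 0 || 1 | 1
1 | 0 | 1 | 1 || 0 | 1
1 | 0 | 1 | 0 || 1 | 0
1 | 0 | 0 | 1 || 0 | 1
1 | 0 | 0 | 0 || 0 | 1
0 | 1 | 1 | 1 || 0 | 1
0 | 1 | 1 | 0 || 1 | 1
0 | 1 | 0 | 1 || 0 | 1
0 | 1 | 0 | 0 || 0 | 1
0 | 0 | 1 | 1 || 0 | 1
0 | 0 | 1 | 0 || 1 | 0
0 | 0 | 0 | 1 || 0 | 1
0 | 0 | 0 | 0 || 0 | 1
At P=1, Q=0, R=1, S=0 we have φ true but ψ false, so φ does not entail ψ.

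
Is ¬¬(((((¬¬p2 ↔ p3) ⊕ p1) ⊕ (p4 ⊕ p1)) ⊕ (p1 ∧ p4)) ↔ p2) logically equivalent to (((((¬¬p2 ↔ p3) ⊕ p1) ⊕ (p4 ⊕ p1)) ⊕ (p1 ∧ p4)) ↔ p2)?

p1  p2  p3  p4  |  φ  ψ
T   T   T   T   |  T  T
T   T   T   F   |  T  T
T   T   F   T   |  F  F
T   T   F   F   |  F  F
T   F   T   T   |  T  T
T   F   T   F   |  T  T
T   F   F   T   |  F  F
T   F   F   F   |  F  F
F   T   T   T   |  F  F
F   T   T   F   |  T  T
F   T   F   T   |  T  T
F   T   F   F   |  F  F
F   F   T   T   |  F  F
F   F   T   F   |  T  T
F   F   F   T   |  T  T
F   F   F   F   |  F  F
The columns for φ and ψ agree on every row, so they are logically equivalent.

equivalent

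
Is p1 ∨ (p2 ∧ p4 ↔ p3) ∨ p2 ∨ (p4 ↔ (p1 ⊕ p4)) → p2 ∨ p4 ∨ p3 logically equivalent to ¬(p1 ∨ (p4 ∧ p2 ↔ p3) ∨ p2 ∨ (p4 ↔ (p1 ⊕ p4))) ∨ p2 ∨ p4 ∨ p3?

equivalent

p1  p2  p3  p4  |  φ  ψ
T   T   T   T   |  T  T
T   T   T   F   |  T  T
T   T   F   T   |  T  T
T   T   F   F   |  T  T
T   F   T   T   |  T  T
T   F   T   F   |  T  T
T   F   F   T   |  T  T
T   F   F   F   |  F  F
F   T   T   T   |  T  T
F   T   T   F   |  T  T
F   T   F   T   |  T  T
F   T   F   F   |  T  T
F   F   T   T   |  T  T
F   F   T   F   |  T  T
F   F   F   T   |  T  T
F   F   F   F   |  F  F
The columns for φ and ψ agree on every row, so they are logically equivalent.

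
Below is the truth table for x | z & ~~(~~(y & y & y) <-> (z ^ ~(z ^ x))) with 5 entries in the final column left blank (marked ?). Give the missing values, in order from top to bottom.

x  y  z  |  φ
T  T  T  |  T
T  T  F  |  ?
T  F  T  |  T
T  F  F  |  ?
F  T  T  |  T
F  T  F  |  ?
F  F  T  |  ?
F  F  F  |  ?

Row x=T, y=T, z=F: (z & ~~(~~(y & y & y) <-> (z ^ ~(z ^ x)))) = F, so the formula = T.
Row x=T, y=F, z=F: (z & ~~(~~(y & y & y) <-> (z ^ ~(z ^ x)))) = F, so the formula = T.
Row x=F, y=T, z=F: (z & ~~(~~(y & y & y) <-> (z ^ ~(z ^ x)))) = F, so the formula = F.
Row x=F, y=F, z=T: (z & ~~(~~(y & y & y) <-> (z ^ ~(z ^ x)))) = F, so the formula = F.
Row x=F, y=F, z=F: (z & ~~(~~(y & y & y) <-> (z ^ ~(z ^ x)))) = F, so the formula = F.

T, T, F, F, F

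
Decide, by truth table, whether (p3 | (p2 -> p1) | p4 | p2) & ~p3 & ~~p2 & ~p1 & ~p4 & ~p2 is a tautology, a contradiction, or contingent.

  p1     p2     p3     p4      (p2 -> p1)  (p3 | (p2 -> p1) | p4 | p2)   ~p3    ~p2    ~~p2   ~p1   (~~p2 & ~p1)   ~p4     φ  
 True   True   True   True        True                 True             False  False   True  False     False      False  False
 True   True   True  False        True                 True             False  False   True  False     False       True  False
 True   True  False   True        True                 True              True  False   True  False     False      False  False
 True   True  False  False        True                 True              True  False   True  False     False       True  False
 True  False   True   True        True                 True             False   True  False  False     False      False  False
 True  False   True  False        True                 True             False   True  False  False     False       True  False
 True  False  False   True        True                 True              True   True  False  False     False      False  False
 True  False  False  False        True                 True              True   True  False  False     False       True  False
False   True   True   True       False                 True             False  False   True   True      True      False  False
False   True   True  False       False                 True             False  False   True   True      True       True  False
False   True  False   True       False                 True              True  False   True   True      True      False  False
False   True  False  False       False                 True              True  False   True   True      True       True  False
False  False   True   True        True                 True             False   True  False   True     False      False  False
False  False   True  False        True                 True             False   True  False   True     False       True  False
False  False  False   True        True                 True              True   True  False   True     False      False  False
False  False  False  False        True                 True              True   True  False   True     False       True  False
Every row is False, so the formula is a contradiction.

contradiction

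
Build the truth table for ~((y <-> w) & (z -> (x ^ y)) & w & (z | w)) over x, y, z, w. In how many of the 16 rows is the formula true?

  x   |   y   |   z   |   w   |   φ  
----- | ----- | ----- | ----- | -----
False | False | False | False |  True
False | False | False |  True |  True
False | False |  True | False |  True
False | False |  True |  True |  True
False |  True | False | False |  True
False |  True | False |  True | False
False |  True |  True | False |  True
False |  True |  True |  True | False
 True | False | False | False |  True
 True | False | False |  True |  True
 True | False |  True | False |  True
 True | False |  True |  True |  True
 True |  True | False | False |  True
 True |  True | False |  True | False
 True |  True |  True | False |  True
 True |  True |  True |  True |  True
The formula is true on 13 of the 16 rows.

13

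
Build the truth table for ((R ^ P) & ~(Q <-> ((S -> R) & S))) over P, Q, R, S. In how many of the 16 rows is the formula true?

4

  P   |   Q   |   R   |   S   || (R ^ P) | (S -> R) | ((S -> R) & S) | (Q <-> ((S -> R) & S)) | ~(Q <-> ((S -> R) & S)) |   φ  
False | False | False | False ||  False  |   True   |     False      |          True          |          False          | False
False | False | False |  True ||  False  |  False   |     False      |          True          |          False          | False
False | False |  True | False ||   True  |   True   |     False      |          True          |          False          | False
False | False |  True |  True ||   True  |   True   |      True      |         False          |           True          |  True
False |  True | False | False ||  False  |   True   |     False      |         False          |           True          | False
False |  True | False |  True ||  False  |  False   |     False      |         False          |           True          | False
False |  True |  True | False ||   True  |   True   |     False      |         False          |           True          |  True
False |  True |  True |  True ||   True  |   True   |      True      |          True          |          False          | False
 True | False | False | False ||   True  |   True   |     False      |          True          |          False          | False
 True | False | False |  True ||   True  |  False   |     False      |          True          |          False          | False
 True | False |  True | False ||  False  |   True   |     False      |          True          |          False          | False
 True | False |  True |  True ||  False  |   True   |      True      |         False          |           True          | False
 True |  True | False | False ||   True  |   True   |     False      |         False          |           True          |  True
 True |  True | False |  True ||   True  |  False   |     False      |         False          |           True          |  True
 True |  True |  True | False ||  False  |   True   |     False      |         False          |           True          | False
 True |  True |  True |  True ||  False  |   True   |      True      |          True          |          False          | False
The formula is true on 4 of the 16 rows.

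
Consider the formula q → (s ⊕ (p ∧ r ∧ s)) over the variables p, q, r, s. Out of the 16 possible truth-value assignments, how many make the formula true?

11

p | q | r | s | (q → (s ⊕ (p ∧ r ∧ s)))
- | - | - | - | -----------------------
T | T | T | T |            F           
T | T | T | F |            F           
T | T | F | T |            T           
T | T | F | F |            F           
T | F | T | T |            T           
T | F | T | F |            T           
T | F | F | T |            T           
T | F | F | F |            T           
F | T | T | T |            T           
F | T | T | F |            F           
F | T | F | T |            T           
F | T | F | F |            F           
F | F | T | T |            T           
F | F | T | F |            T           
F | F | F | T |            T           
F | F | F | F |            T           
The formula is true on 11 of the 16 rows.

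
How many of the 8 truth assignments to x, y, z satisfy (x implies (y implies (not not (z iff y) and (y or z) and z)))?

x | y | z | φ
- | - | - | -
T | T | T | T
T | T | F | F
T | F | T | T
T | F | F | T
F | T | T | T
F | T | F | T
F | F | T | T
F | F | F | T
The formula is true on 7 of the 8 rows.

7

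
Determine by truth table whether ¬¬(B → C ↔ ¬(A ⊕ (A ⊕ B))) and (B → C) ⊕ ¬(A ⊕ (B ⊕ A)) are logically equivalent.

not equivalent

A | B | C || φ | ψ
T | T | T || F | T
T | T | F || T | F
T | F | T || T | F
T | F | F || T | F
F | T | T || F | T
F | T | F || T | F
F | F | T || T | F
F | F | F || T | F
The columns differ at A=T, B=T, C=T (φ=F, ψ=T), so they are not equivalent.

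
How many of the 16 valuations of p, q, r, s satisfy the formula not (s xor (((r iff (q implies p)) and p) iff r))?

8

p | q | r | s || (q implies p) | (r iff (q implies p)) | φ
1 | 1 | 1 | 1 ||       1       |           1           | 1
1 | 1 | 1 | 0 ||       1       |           1           | 0
1 | 1 | 0 | 1 ||       1       |           0           | 1
1 | 1 | 0 | 0 ||       1       |           0           | 0
1 | 0 | 1 | 1 ||       1       |           1           | 1
1 | 0 | 1 | 0 ||       1       |           1           | 0
1 | 0 | 0 | 1 ||       1       |           0           | 1
1 | 0 | 0 | 0 ||       1       |           0           | 0
0 | 1 | 1 | 1 ||       0       |           0           | 0
0 | 1 | 1 | 0 ||       0       |           0           | 1
0 | 1 | 0 | 1 ||       0       |           1           | 1
0 | 1 | 0 | 0 ||       0       |           1           | 0
0 | 0 | 1 | 1 ||       1       |           1           | 0
0 | 0 | 1 | 0 ||       1       |           1           | 1
0 | 0 | 0 | 1 ||       1       |           0           | 1
0 | 0 | 0 | 0 ||       1       |           0           | 0
The formula is true on 8 of the 16 rows.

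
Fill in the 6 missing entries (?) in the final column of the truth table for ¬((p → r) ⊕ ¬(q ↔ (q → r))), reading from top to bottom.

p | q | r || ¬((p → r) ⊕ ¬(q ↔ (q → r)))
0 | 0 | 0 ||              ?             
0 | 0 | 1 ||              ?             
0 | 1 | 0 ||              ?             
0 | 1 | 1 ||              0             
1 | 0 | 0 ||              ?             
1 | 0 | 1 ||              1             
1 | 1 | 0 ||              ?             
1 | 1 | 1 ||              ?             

Row p=0, q=0, r=0: (p → r) = 1, ¬(q ↔ (q → r)) = 1, ((p → r) ⊕ ¬(q ↔ (q → r))) = 0, so ¬((p → r) ⊕ ¬(q ↔ (q → r))) = 1.
Row p=0, q=0, r=1: (p → r) = 1, ¬(q ↔ (q → r)) = 1, ((p → r) ⊕ ¬(q ↔ (q → r))) = 0, so ¬((p → r) ⊕ ¬(q ↔ (q → r))) = 1.
Row p=0, q=1, r=0: (p → r) = 1, ¬(q ↔ (q → r)) = 1, ((p → r) ⊕ ¬(q ↔ (q → r))) = 0, so ¬((p → r) ⊕ ¬(q ↔ (q → r))) = 1.
Row p=1, q=0, r=0: (p → r) = 0, ¬(q ↔ (q → r)) = 1, ((p → r) ⊕ ¬(q ↔ (q → r))) = 1, so ¬((p → r) ⊕ ¬(q ↔ (q → r))) = 0.
Row p=1, q=1, r=0: (p → r) = 0, ¬(q ↔ (q → r)) = 1, ((p → r) ⊕ ¬(q ↔ (q → r))) = 1, so ¬((p → r) ⊕ ¬(q ↔ (q → r))) = 0.
Row p=1, q=1, r=1: (p → r) = 1, ¬(q ↔ (q → r)) = 0, ((p → r) ⊕ ¬(q ↔ (q → r))) = 1, so ¬((p → r) ⊕ ¬(q ↔ (q → r))) = 0.

1, 1, 1, 0, 0, 0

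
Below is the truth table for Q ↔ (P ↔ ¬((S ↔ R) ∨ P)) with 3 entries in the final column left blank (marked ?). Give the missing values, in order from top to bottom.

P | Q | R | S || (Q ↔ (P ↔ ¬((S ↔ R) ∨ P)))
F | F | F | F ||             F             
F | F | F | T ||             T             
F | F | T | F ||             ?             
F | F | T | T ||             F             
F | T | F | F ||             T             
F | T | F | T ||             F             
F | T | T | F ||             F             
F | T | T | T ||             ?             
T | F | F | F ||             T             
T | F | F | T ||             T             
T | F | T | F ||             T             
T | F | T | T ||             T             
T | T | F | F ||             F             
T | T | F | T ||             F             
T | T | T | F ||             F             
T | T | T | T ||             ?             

T, T, F

Row P=F, Q=F, R=T, S=F: (P ↔ ¬((S ↔ R) ∨ P)) = F, so (Q ↔ (P ↔ ¬((S ↔ R) ∨ P))) = T.
Row P=F, Q=T, R=T, S=T: (P ↔ ¬((S ↔ R) ∨ P)) = T, so (Q ↔ (P ↔ ¬((S ↔ R) ∨ P))) = T.
Row P=T, Q=T, R=T, S=T: (P ↔ ¬((S ↔ R) ∨ P)) = F, so (Q ↔ (P ↔ ¬((S ↔ R) ∨ P))) = F.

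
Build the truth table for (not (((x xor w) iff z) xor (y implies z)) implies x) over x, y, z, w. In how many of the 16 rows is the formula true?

  x   |   y   |   z   |   w   || (x xor w) | ((x xor w) iff z) | (y implies z) |   φ  
 True |  True |  True |  True ||   False   |       False       |      True     |  True
 True |  True |  True | False ||    True   |        True       |      True     |  True
 True |  True | False |  True ||   False   |        True       |     False     |  True
 True |  True | False | False ||    True   |       False       |     False     |  True
 True | False |  True |  True ||   False   |       False       |      True     |  True
 True | False |  True | False ||    True   |        True       |      True     |  True
 True | False | False |  True ||   False   |        True       |      True     |  True
 True | False | False | False ||    True   |       False       |      True     |  True
False |  True |  True |  True ||    True   |        True       |      True     | False
False |  True |  True | False ||   False   |       False       |      True     |  True
False |  True | False |  True ||    True   |       False       |     False     | False
False |  True | False | False ||   False   |        True       |     False     |  True
False | False |  True |  True ||    True   |        True       |      True     | False
False | False |  True | False ||   False   |       False       |      True     |  True
False | False | False |  True ||    True   |       False       |      True     |  True
False | False | False | False ||   False   |        True       |      True     | False
The formula is true on 12 of the 16 rows.

12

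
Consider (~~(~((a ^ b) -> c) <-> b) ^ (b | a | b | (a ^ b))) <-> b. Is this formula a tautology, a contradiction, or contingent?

contingent

a | b | c || φ
T | T | T || T
T | T | F || T
T | F | T || T
T | F | F || F
F | T | T || T
F | T | F || F
F | F | T || F
F | F | F || F
4 of 8 rows are T, so the formula is contingent.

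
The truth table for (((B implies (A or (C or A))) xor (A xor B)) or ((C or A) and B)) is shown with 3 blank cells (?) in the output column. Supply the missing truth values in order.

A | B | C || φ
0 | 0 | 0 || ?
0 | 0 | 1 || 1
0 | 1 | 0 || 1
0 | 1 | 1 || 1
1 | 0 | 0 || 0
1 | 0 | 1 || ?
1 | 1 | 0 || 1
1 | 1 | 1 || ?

Row A=0, B=0, C=0: ((B implies (A or (C or A))) xor (A xor B)) = 1, ((C or A) and B) = 0, so the formula = 1.
Row A=1, B=0, C=1: ((B implies (A or (C or A))) xor (A xor B)) = 0, ((C or A) and B) = 0, so the formula = 0.
Row A=1, B=1, C=1: ((B implies (A or (C or A))) xor (A xor B)) = 1, ((C or A) and B) = 1, so the formula = 1.

1, 0, 1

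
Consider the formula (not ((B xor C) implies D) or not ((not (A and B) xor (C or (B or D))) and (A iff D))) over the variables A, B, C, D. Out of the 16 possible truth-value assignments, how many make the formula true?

A | B | C | D | (B xor C) | ((B xor C) implies D) | not ((B xor C) implies D) | (A and B) | not (A and B) | (B or D) | (C or (B or D)) | (A iff D) | φ
- | - | - | - | --------- | --------------------- | ------------------------- | --------- | ------------- | -------- | --------------- | --------- | -
1 | 1 | 1 | 1 |     0     |           1           |             0             |     1     |       0       |    1     |        1        |     1     | 0
1 | 1 | 1 | 0 |     0     |           1           |             0             |     1     |       0       |    1     |        1        |     0     | 1
1 | 1 | 0 | 1 |     1     |           1           |             0             |     1     |       0       |    1     |        1        |     1     | 0
1 | 1 | 0 | 0 |     1     |           0           |             1             |     1     |       0       |    1     |        1        |     0     | 1
1 | 0 | 1 | 1 |     1     |           1           |             0             |     0     |       1       |    1     |        1        |     1     | 1
1 | 0 | 1 | 0 |     1     |           0           |             1             |     0     |       1       |    0     |        1        |     0     | 1
1 | 0 | 0 | 1 |     0     |           1           |             0             |     0     |       1       |    1     |        1        |     1     | 1
1 | 0 | 0 | 0 |     0     |           1           |             0             |     0     |       1       |    0     |        0        |     0     | 1
0 | 1 | 1 | 1 |     0     |           1           |             0             |     0     |       1       |    1     |        1        |     0     | 1
0 | 1 | 1 | 0 |     0     |           1           |             0             |     0     |       1       |    1     |        1        |     1     | 1
0 | 1 | 0 | 1 |     1     |           1           |             0             |     0     |       1       |    1     |        1        |     0     | 1
0 | 1 | 0 | 0 |     1     |           0           |             1             |     0     |       1       |    1     |        1        |     1     | 1
0 | 0 | 1 | 1 |     1     |           1           |             0             |     0     |       1       |    1     |        1        |     0     | 1
0 | 0 | 1 | 0 |     1     |           0           |             1             |     0     |       1       |    0     |        1        |     1     | 1
0 | 0 | 0 | 1 |     0     |           1           |             0             |     0     |       1       |    1     |        1        |     0     | 1
0 | 0 | 0 | 0 |     0     |           1           |             0             |     0     |       1       |    0     |        0        |     1     | 0
The formula is true on 13 of the 16 rows.

13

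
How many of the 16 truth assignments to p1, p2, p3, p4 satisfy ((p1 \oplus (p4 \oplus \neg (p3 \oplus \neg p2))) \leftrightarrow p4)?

  p1  |   p2  |   p3  |   p4  | \neg p2 | (p3 \oplus \neg p2) | \neg (p3 \oplus \neg p2) |   φ  
----- | ----- | ----- | ----- | ------- | ------------------- | ------------------------ | -----
False | False | False | False |   True  |         True        |          False           |  True
False | False | False |  True |   True  |         True        |          False           |  True
False | False |  True | False |   True  |        False        |           True           | False
False | False |  True |  True |   True  |        False        |           True           | False
False |  True | False | False |  False  |        False        |           True           | False
False |  True | False |  True |  False  |        False        |           True           | False
False |  True |  True | False |  False  |         True        |          False           |  True
False |  True |  True |  True |  False  |         True        |          False           |  True
 True | False | False | False |   True  |         True        |          False           | False
 True | False | False |  True |   True  |         True        |          False           | False
 True | False |  True | False |   True  |        False        |           True           |  True
 True | False |  True |  True |   True  |        False        |           True           |  True
 True |  True | False | False |  False  |        False        |           True           |  True
 True |  True | False |  True |  False  |        False        |           True           |  True
 True |  True |  True | False |  False  |         True        |          False           | False
 True |  True |  True |  True |  False  |         True        |          False           | False
The formula is true on 8 of the 16 rows.

8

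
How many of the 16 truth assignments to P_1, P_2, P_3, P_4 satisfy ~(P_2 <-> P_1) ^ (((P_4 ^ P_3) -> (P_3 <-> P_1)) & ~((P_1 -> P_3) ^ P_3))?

8

 P_1    P_2    P_3    P_4   |  (P_2 <-> P_1)  ~(P_2 <-> P_1)  (P_4 ^ P_3)  (P_3 <-> P_1)  (P_1 -> P_3)  ((P_1 -> P_3) ^ P_3)  ~((P_1 -> P_3) ^ P_3)    φ  
False  False  False  False  |       True          False          False          True          True              True                  False          False
False  False  False   True  |       True          False           True          True          True              True                  False          False
False  False   True  False  |       True          False           True         False          True             False                   True          False
False  False   True   True  |       True          False          False         False          True             False                   True           True
False   True  False  False  |      False           True          False          True          True              True                  False           True
False   True  False   True  |      False           True           True          True          True              True                  False           True
False   True   True  False  |      False           True           True         False          True             False                   True           True
False   True   True   True  |      False           True          False         False          True             False                   True          False
 True  False  False  False  |      False           True          False         False         False             False                   True          False
 True  False  False   True  |      False           True           True         False         False             False                   True           True
 True  False   True  False  |      False           True           True          True          True             False                   True          False
 True  False   True   True  |      False           True          False          True          True             False                   True          False
 True   True  False  False  |       True          False          False         False         False             False                   True           True
 True   True  False   True  |       True          False           True         False         False             False                   True          False
 True   True   True  False  |       True          False           True          True          True             False                   True           True
 True   True   True   True  |       True          False          False          True          True             False                   True           True
The formula is true on 8 of the 16 rows.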